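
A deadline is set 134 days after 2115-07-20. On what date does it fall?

December 1, 2115

Jul has 31 days: +12 → Aug 1, 2115 (122 left).
Aug has 31 days: +31 → Sep 1, 2115 (91 left).
Sep has 30 days: +30 → Oct 1, 2115 (61 left).
Oct has 31 days: +31 → Nov 1, 2115 (30 left).
Nov has 30 days: +30 → Dec 1, 2115 (0 left).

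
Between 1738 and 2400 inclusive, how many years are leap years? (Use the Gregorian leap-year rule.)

161

Multiples of 4 in [1738,2400]: 166.
Of those, multiples of 100: 7 (not leap unless ÷400).
Multiples of 400: 2.
Leap years = 166 − 7 + 2 = 161.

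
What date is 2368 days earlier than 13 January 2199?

July 20, 2192

−365 (one year) → Jan 13, 2198 (2003 left).
−365 (one year) → Jan 13, 2197 (1638 left).
−366 (one year; includes Feb 29, 2196) → Jan 13, 2196 (1272 left).
−365 (one year) → Jan 13, 2195 (907 left).
−365 (one year) → Jan 13, 2194 (542 left).
−365 (one year) → Jan 13, 2193 (177 left).
−13 → Dec 31, 2192 (end of Dec, 31 days; 164 left).
−31 → Nov 30, 2192 (end of Nov, 30 days; 133 left).
−30 → Oct 31, 2192 (end of Oct, 31 days; 103 left).
−31 → Sep 30, 2192 (end of Sep, 30 days; 72 left).
−30 → Aug 31, 2192 (end of Aug, 31 days; 42 left).
−31 → Jul 31, 2192 (end of Jul, 31 days; 11 left).
−11 → Jul 20, 2192.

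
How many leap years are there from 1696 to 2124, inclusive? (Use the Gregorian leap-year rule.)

104

Multiples of 4 in [1696,2124]: 108.
Of those, multiples of 100: 5 (not leap unless ÷400).
Multiples of 400: 1.
Leap years = 108 − 5 + 1 = 104.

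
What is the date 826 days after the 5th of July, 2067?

+366 (one year; includes Feb 29, 2068) → Jul 5, 2068 (460 left).
+365 (one year) → Jul 5, 2069 (95 left).
Jul has 31 days: +27 → Aug 1, 2069 (68 left).
Aug has 31 days: +31 → Sep 1, 2069 (37 left).
Sep has 30 days: +30 → Oct 1, 2069 (7 left).
+7 → Oct 8, 2069.

October 8, 2069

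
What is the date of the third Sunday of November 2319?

November 16, 2319

November 1, 2319 is a Saturday.
The first Sunday is therefore November 2 (1 days later).
The third Sunday is 2 + 2×7 = November 16.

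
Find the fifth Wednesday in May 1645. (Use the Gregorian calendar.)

May 1, 1645 is a Monday.
The first Wednesday is therefore May 3 (2 days later).
The fifth Wednesday is 3 + 4×7 = May 31.

May 31, 1645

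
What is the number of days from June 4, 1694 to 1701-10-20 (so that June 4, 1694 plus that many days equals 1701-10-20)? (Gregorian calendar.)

Jun 4, 1694 → Jun 4, 1695: 365 days.
Jun 4, 1695 → Jun 4, 1696: 366 days (Feb 29, 1696 is in that span).
Jun 4, 1696 → Jun 4, 1697: 365 days.
Jun 4, 1697 → Jun 4, 1698: 365 days.
Jun 4, 1698 → Jun 4, 1699: 365 days.
Jun 4, 1699 → Jun 4, 1700: 365 days.
Jun 4, 1700 → Jun 4, 1701: 365 days.
Jun 4, 1701 → Jul 4, 1701: 30 days (June has 30).
Jul 4, 1701 → Aug 4, 1701: 31 days (July has 31).
Aug 4, 1701 → Sep 4, 1701: 31 days (August has 31).
Sep 4, 1701 → Oct 4, 1701: 30 days (September has 30).
Oct 4, 1701 → Oct 20, 1701: 16 days.
Total: 2694 days.

2694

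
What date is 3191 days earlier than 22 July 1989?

−365 (one year) → Jul 22, 1988 (2826 left).
−366 (one year; includes Feb 29, 1988) → Jul 22, 1987 (2460 left).
−365 (one year) → Jul 22, 1986 (2095 left).
−365 (one year) → Jul 22, 1985 (1730 left).
−365 (one year) → Jul 22, 1984 (1365 left).
−366 (one year; includes Feb 29, 1984) → Jul 22, 1983 (999 left).
−365 (one year) → Jul 22, 1982 (634 left).
−365 (one year) → Jul 22, 1981 (269 left).
−22 → Jun 30, 1981 (end of Jun, 30 days; 247 left).
−30 → May 31, 1981 (end of May, 31 days; 217 left).
−31 → Apr 30, 1981 (end of Apr, 30 days; 186 left).
−30 → Mar 31, 1981 (end of Mar, 31 days; 156 left).
−31 → Feb 28, 1981 (end of Feb, 28 days; 125 left).
−28 → Jan 31, 1981 (end of Jan, 31 days; 97 left).
−31 → Dec 31, 1980 (end of Dec, 31 days; 66 left).
−31 → Nov 30, 1980 (end of Nov, 30 days; 35 left).
−30 → Oct 31, 1980 (end of Oct, 31 days; 5 left).
−5 → Oct 26, 1980.

October 26, 1980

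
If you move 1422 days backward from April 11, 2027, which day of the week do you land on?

Saturday

First find the weekday of Apr 11, 2027. Doomsday rule: the anchor day for the 2000s is Tuesday. For year 27: 27÷12 = 2 r 3, and 3÷4 = 0, so 2+3+0 = 5.
Tuesday + 5 ≡ Sunday — that's 2027's doomsday.
In April the doomsday date is Apr 4.
Apr 11 is 7 days after Apr 4; 7 mod 7 = 0, so Sunday + 0 = Sunday.
1422 mod 7 = 1, so 1422 days before a Sunday is Sunday − 1 = Saturday.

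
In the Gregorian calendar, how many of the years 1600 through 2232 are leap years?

154

Multiples of 4 in [1600,2232]: 159.
Of those, multiples of 100: 7 (not leap unless ÷400).
Multiples of 400: 2.
Leap years = 159 − 7 + 2 = 154.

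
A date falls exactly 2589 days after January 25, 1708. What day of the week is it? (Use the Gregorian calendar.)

First find the weekday of Jan 25, 1708. Doomsday rule: the anchor day for the 1700s is Sunday. For year 08: 8÷12 = 0 r 8, and 8÷4 = 2, so 0+8+2 = 10.
Sunday + 10 ≡ Wednesday — that's 1708's doomsday.
In January the doomsday date is Jan 4 (1708 is a leap year (divisible by 4)).
Jan 25 is 21 days after Jan 4; 21 mod 7 = 0, so Wednesday + 0 = Wednesday.
2589 mod 7 = 6, so 2589 days after a Wednesday is Wednesday + 6 = Tuesday.

Tuesday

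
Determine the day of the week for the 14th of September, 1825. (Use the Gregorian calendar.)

January 1, 1825 is a Saturday.
Jan 1, 1825 → Feb 1, 1825: 31 days (January has 31).
Feb 1, 1825 → Mar 1, 1825: 28 days (February has 28).
Mar 1, 1825 → Apr 1, 1825: 31 days (March has 31).
Apr 1, 1825 → May 1, 1825: 30 days (April has 30).
May 1, 1825 → Jun 1, 1825: 31 days (May has 31).
Jun 1, 1825 → Jul 1, 1825: 30 days (June has 30).
Jul 1, 1825 → Aug 1, 1825: 31 days (July has 31).
Aug 1, 1825 → Sep 1, 1825: 31 days (August has 31).
Sep 1, 1825 → Sep 14, 1825: 13 days.
Total: 256 days.
256 mod 7 = 4, so Saturday + 4 = Wednesday.

Wednesday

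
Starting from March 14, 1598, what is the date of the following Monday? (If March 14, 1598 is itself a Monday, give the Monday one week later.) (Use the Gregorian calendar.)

Mar 14, 1598 is a Saturday.
From Saturday to the next Monday is 2 days.
Mar 14, 1598 + 2 = Mar 16, 1598.

March 16, 1598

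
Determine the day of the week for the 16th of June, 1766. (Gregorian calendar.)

Monday

Doomsday rule: the anchor day for the 1700s is Sunday. For year 66: 66÷12 = 5 r 6, and 6÷4 = 1, so 5+6+1 = 12.
Sunday + 12 ≡ Friday — that's 1766's doomsday.
In June the doomsday date is Jun 6.
Jun 16 is 10 days after Jun 6; 10 mod 7 = 3, so Friday + 3 = Monday.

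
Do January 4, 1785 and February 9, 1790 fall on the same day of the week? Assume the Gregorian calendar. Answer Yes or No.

From Jan 4, 1785 to Feb 9, 1790 is 1862 days.
1862 mod 7 = 0, so they are the same weekday.
(Jan 4, 1785 is a Tuesday; Feb 9, 1790 is a Tuesday.)

Yes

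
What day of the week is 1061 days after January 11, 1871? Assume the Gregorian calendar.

Jan 11, 1871 is a Wednesday.
1061 mod 7 = 4, so 1061 days after a Wednesday is Wednesday + 4 = Sunday.

Sunday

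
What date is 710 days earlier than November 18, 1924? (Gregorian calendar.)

December 9, 1922

−366 (one year; includes Feb 29, 1924) → Nov 18, 1923 (344 left).
−18 → Oct 31, 1923 (end of Oct, 31 days; 326 left).
−31 → Sep 30, 1923 (end of Sep, 30 days; 295 left).
−30 → Aug 31, 1923 (end of Aug, 31 days; 265 left).
−31 → Jul 31, 1923 (end of Jul, 31 days; 234 left).
−31 → Jun 30, 1923 (end of Jun, 30 days; 203 left).
−30 → May 31, 1923 (end of May, 31 days; 173 left).
−31 → Apr 30, 1923 (end of Apr, 30 days; 142 left).
−30 → Mar 31, 1923 (end of Mar, 31 days; 112 left).
−31 → Feb 28, 1923 (end of Feb, 28 days; 81 left).
−28 → Jan 31, 1923 (end of Jan, 31 days; 53 left).
−31 → Dec 31, 1922 (end of Dec, 31 days; 22 left).
−22 → Dec 9, 1922.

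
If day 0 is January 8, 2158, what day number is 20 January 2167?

3299

Jan 8, 2158 → Jan 8, 2159: 365 days.
Jan 8, 2159 → Jan 8, 2160: 365 days.
Jan 8, 2160 → Jan 8, 2161: 366 days (Feb 29, 2160 is in that span).
Jan 8, 2161 → Jan 8, 2162: 365 days.
Jan 8, 2162 → Jan 8, 2163: 365 days.
Jan 8, 2163 → Jan 8, 2164: 365 days.
Jan 8, 2164 → Jan 8, 2165: 366 days (Feb 29, 2164 is in that span).
Jan 8, 2165 → Jan 8, 2166: 365 days.
Jan 8, 2166 → Feb 8, 2166: 31 days (January has 31).
Feb 8, 2166 → Mar 8, 2166: 28 days (February has 28).
Mar 8, 2166 → Apr 8, 2166: 31 days (March has 31).
Apr 8, 2166 → May 8, 2166: 30 days (April has 30).
May 8, 2166 → Jun 8, 2166: 31 days (May has 31).
Jun 8, 2166 → Jul 8, 2166: 30 days (June has 30).
Jul 8, 2166 → Aug 8, 2166: 31 days (July has 31).
Aug 8, 2166 → Sep 8, 2166: 31 days (August has 31).
Sep 8, 2166 → Oct 8, 2166: 30 days (September has 30).
Oct 8, 2166 → Nov 8, 2166: 31 days (October has 31).
Nov 8, 2166 → Dec 8, 2166: 30 days (November has 30).
Dec 8, 2166 → Jan 8, 2167: 31 days (December has 31).
Jan 8, 2167 → Jan 20, 2167: 12 days.
Total: 3299 days.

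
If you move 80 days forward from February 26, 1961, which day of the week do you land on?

First find the weekday of Feb 26, 1961. Doomsday rule: the anchor day for the 1900s is Wednesday. For year 61: 61÷12 = 5 r 1, and 1÷4 = 0, so 5+1+0 = 6.
Wednesday + 6 ≡ Tuesday — that's 1961's doomsday.
In February the doomsday date is Feb 28 (1961 is not a leap year).
Feb 26 is 2 days before Feb 28; 2 mod 7 = 2, so Tuesday − 2 = Sunday.
80 mod 7 = 3, so 80 days after a Sunday is Sunday + 3 = Wednesday.

Wednesday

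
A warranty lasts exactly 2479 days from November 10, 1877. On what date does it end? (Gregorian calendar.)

August 24, 1884

+365 (one year) → Nov 10, 1878 (2114 left).
+365 (one year) → Nov 10, 1879 (1749 left).
+366 (one year; includes Feb 29, 1880) → Nov 10, 1880 (1383 left).
+365 (one year) → Nov 10, 1881 (1018 left).
+365 (one year) → Nov 10, 1882 (653 left).
+365 (one year) → Nov 10, 1883 (288 left).
Nov has 30 days: +21 → Dec 1, 1883 (267 left).
Dec has 31 days: +31 → Jan 1, 1884 (236 left).
Jan has 31 days: +31 → Feb 1, 1884 (205 left).
Feb has 29 days: +29 → Mar 1, 1884 (176 left).
Mar has 31 days: +31 → Apr 1, 1884 (145 left).
Apr has 30 days: +30 → May 1, 1884 (115 left).
May has 31 days: +31 → Jun 1, 1884 (84 left).
Jun has 30 days: +30 → Jul 1, 1884 (54 left).
Jul has 31 days: +31 → Aug 1, 1884 (23 left).
+23 → Aug 24, 1884.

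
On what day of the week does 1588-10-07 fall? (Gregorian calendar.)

Doomsday rule: the anchor day for the 1500s is Wednesday. For year 88: 88÷12 = 7 r 4, and 4÷4 = 1, so 7+4+1 = 12.
Wednesday + 12 ≡ Monday — that's 1588's doomsday.
In October the doomsday date is Oct 10.
Oct 7 is 3 days before Oct 10; 3 mod 7 = 3, so Monday − 3 = Friday.

Friday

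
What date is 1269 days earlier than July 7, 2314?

−365 (one year) → Jul 7, 2313 (904 left).
−365 (one year) → Jul 7, 2312 (539 left).
−366 (one year; includes Feb 29, 2312) → Jul 7, 2311 (173 left).
−7 → Jun 30, 2311 (end of Jun, 30 days; 166 left).
−30 → May 31, 2311 (end of May, 31 days; 136 left).
−31 → Apr 30, 2311 (end of Apr, 30 days; 105 left).
−30 → Mar 31, 2311 (end of Mar, 31 days; 75 left).
−31 → Feb 28, 2311 (end of Feb, 28 days; 44 left).
−28 → Jan 31, 2311 (end of Jan, 31 days; 16 left).
−16 → Jan 15, 2311.

January 15, 2311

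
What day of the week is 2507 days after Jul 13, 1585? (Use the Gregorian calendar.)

Jul 13, 1585 is a Saturday.
2507 mod 7 = 1, so 2507 days after a Saturday is Saturday + 1 = Sunday.

Sunday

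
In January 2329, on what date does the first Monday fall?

January 1, 2329 is a Tuesday.
The first Monday is therefore January 7 (6 days later).

January 7, 2329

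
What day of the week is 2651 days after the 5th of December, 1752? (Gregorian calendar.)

Sunday

Dec 5, 1752 is a Tuesday.
2651 mod 7 = 5, so 2651 days after a Tuesday is Tuesday + 5 = Sunday.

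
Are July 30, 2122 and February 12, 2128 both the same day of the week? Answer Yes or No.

From Jul 30, 2122 to Feb 12, 2128 is 2023 days.
2023 mod 7 = 0, so they are the same weekday.
(Jul 30, 2122 is a Thursday; Feb 12, 2128 is a Thursday.)

Yes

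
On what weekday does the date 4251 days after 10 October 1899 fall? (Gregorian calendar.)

First find the weekday of Oct 10, 1899. Doomsday rule: the anchor day for the 1800s is Friday. For year 99: 99÷12 = 8 r 3, and 3÷4 = 0, so 8+3+0 = 11.
Friday + 11 ≡ Tuesday — that's 1899's doomsday.
In October the doomsday date is Oct 10.
Oct 10 is the doomsday itself: Tuesday.
4251 mod 7 = 2, so 4251 days after a Tuesday is Tuesday + 2 = Thursday.

Thursday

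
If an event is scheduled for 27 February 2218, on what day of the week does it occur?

January 1, 2218 is a Thursday.
Jan 1, 2218 → Feb 1, 2218: 31 days (January has 31).
Feb 1, 2218 → Feb 27, 2218: 26 days.
Total: 57 days.
57 mod 7 = 1, so Thursday + 1 = Friday.

Friday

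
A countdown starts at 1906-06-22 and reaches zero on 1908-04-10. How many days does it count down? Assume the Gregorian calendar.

Jun 22, 1906 → Jun 22, 1907: 365 days.
Jun 22, 1907 → Jul 22, 1907: 30 days (June has 30).
Jul 22, 1907 → Aug 22, 1907: 31 days (July has 31).
Aug 22, 1907 → Sep 22, 1907: 31 days (August has 31).
Sep 22, 1907 → Oct 22, 1907: 30 days (September has 30).
Oct 22, 1907 → Nov 22, 1907: 31 days (October has 31).
Nov 22, 1907 → Dec 22, 1907: 30 days (November has 30).
Dec 22, 1907 → Jan 22, 1908: 31 days (December has 31).
Jan 22, 1908 → Feb 22, 1908: 31 days (January has 31).
Feb 22, 1908 → Mar 22, 1908: 29 days (February has 29).
Mar 22, 1908 → Apr 10, 1908: 19 days.
Total: 658 days.

658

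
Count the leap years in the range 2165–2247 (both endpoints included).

Multiples of 4 in [2165,2247]: 20.
Of those, multiples of 100: 1 (not leap unless ÷400).
Multiples of 400: 0.
Leap years = 20 − 1 + 0 = 19.

19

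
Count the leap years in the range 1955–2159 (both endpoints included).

50

Multiples of 4 in [1955,2159]: 51.
Of those, multiples of 100: 2 (not leap unless ÷400).
Multiples of 400: 1.
Leap years = 51 − 2 + 1 = 50.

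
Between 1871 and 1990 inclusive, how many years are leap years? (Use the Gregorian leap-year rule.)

29

Multiples of 4 in [1871,1990]: 30.
Of those, multiples of 100: 1 (not leap unless ÷400).
Multiples of 400: 0.
Leap years = 30 − 1 + 0 = 29.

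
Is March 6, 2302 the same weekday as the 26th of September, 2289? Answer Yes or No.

From Sep 26, 2289 to Mar 6, 2302 is 4543 days.
4543 mod 7 = 0, so they are the same weekday.
(Sep 26, 2289 is a Thursday; Mar 6, 2302 is a Thursday.)

Yes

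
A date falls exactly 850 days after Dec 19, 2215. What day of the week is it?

Friday

First find the weekday of Dec 19, 2215. Doomsday rule: the anchor day for the 2200s is Friday. For year 15: 15÷12 = 1 r 3, and 3÷4 = 0, so 1+3+0 = 4.
Friday + 4 ≡ Tuesday — that's 2215's doomsday.
In December the doomsday date is Dec 12.
Dec 19 is 7 days after Dec 12; 7 mod 7 = 0, so Tuesday + 0 = Tuesday.
850 mod 7 = 3, so 850 days after a Tuesday is Tuesday + 3 = Friday.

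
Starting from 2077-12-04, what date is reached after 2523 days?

+365 (one year) → Dec 4, 2078 (2158 left).
+365 (one year) → Dec 4, 2079 (1793 left).
+366 (one year; includes Feb 29, 2080) → Dec 4, 2080 (1427 left).
+365 (one year) → Dec 4, 2081 (1062 left).
+365 (one year) → Dec 4, 2082 (697 left).
+365 (one year) → Dec 4, 2083 (332 left).
Dec has 31 days: +28 → Jan 1, 2084 (304 left).
Jan has 31 days: +31 → Feb 1, 2084 (273 left).
Feb has 29 days: +29 → Mar 1, 2084 (244 left).
Mar has 31 days: +31 → Apr 1, 2084 (213 left).
Apr has 30 days: +30 → May 1, 2084 (183 left).
May has 31 days: +31 → Jun 1, 2084 (152 left).
Jun has 30 days: +30 → Jul 1, 2084 (122 left).
Jul has 31 days: +31 → Aug 1, 2084 (91 left).
Aug has 31 days: +31 → Sep 1, 2084 (60 left).
Sep has 30 days: +30 → Oct 1, 2084 (30 left).
+30 → Oct 31, 2084.

October 31, 2084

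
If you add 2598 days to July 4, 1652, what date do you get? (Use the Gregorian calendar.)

August 15, 1659

+365 (one year) → Jul 4, 1653 (2233 left).
+365 (one year) → Jul 4, 1654 (1868 left).
+365 (one year) → Jul 4, 1655 (1503 left).
+366 (one year; includes Feb 29, 1656) → Jul 4, 1656 (1137 left).
+365 (one year) → Jul 4, 1657 (772 left).
+365 (one year) → Jul 4, 1658 (407 left).
+365 (one year) → Jul 4, 1659 (42 left).
Jul has 31 days: +28 → Aug 1, 1659 (14 left).
+14 → Aug 15, 1659.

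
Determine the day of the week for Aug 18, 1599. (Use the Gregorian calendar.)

Doomsday rule: the anchor day for the 1500s is Wednesday. For year 99: 99÷12 = 8 r 3, and 3÷4 = 0, so 8+3+0 = 11.
Wednesday + 11 ≡ Sunday — that's 1599's doomsday.
In August the doomsday date is Aug 8.
Aug 18 is 10 days after Aug 8; 10 mod 7 = 3, so Sunday + 3 = Wednesday.

Wednesday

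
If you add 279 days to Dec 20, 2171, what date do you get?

Dec has 31 days: +12 → Jan 1, 2172 (267 left).
Jan has 31 days: +31 → Feb 1, 2172 (236 left).
Feb has 29 days: +29 → Mar 1, 2172 (207 left).
Mar has 31 days: +31 → Apr 1, 2172 (176 left).
Apr has 30 days: +30 → May 1, 2172 (146 left).
May has 31 days: +31 → Jun 1, 2172 (115 left).
Jun has 30 days: +30 → Jul 1, 2172 (85 left).
Jul has 31 days: +31 → Aug 1, 2172 (54 left).
Aug has 31 days: +31 → Sep 1, 2172 (23 left).
+23 → Sep 24, 2172.

September 24, 2172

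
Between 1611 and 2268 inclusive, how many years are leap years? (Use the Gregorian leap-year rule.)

Multiples of 4 in [1611,2268]: 165.
Of those, multiples of 100: 6 (not leap unless ÷400).
Multiples of 400: 1.
Leap years = 165 − 6 + 1 = 160.

160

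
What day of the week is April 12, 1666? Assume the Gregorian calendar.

Doomsday rule: the anchor day for the 1600s is Tuesday. For year 66: 66÷12 = 5 r 6, and 6÷4 = 1, so 5+6+1 = 12.
Tuesday + 12 ≡ Sunday — that's 1666's doomsday.
In April the doomsday date is Apr 4.
Apr 12 is 8 days after Apr 4; 8 mod 7 = 1, so Sunday + 1 = Monday.

Monday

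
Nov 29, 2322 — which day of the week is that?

Wednesday

Doomsday rule: the anchor day for the 2300s is Wednesday. For year 22: 22÷12 = 1 r 10, and 10÷4 = 2, so 1+10+2 = 13.
Wednesday + 13 ≡ Tuesday — that's 2322's doomsday.
In November the doomsday date is Nov 7.
Nov 29 is 22 days after Nov 7; 22 mod 7 = 1, so Tuesday + 1 = Wednesday.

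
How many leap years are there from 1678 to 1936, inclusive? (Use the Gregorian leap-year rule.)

Multiples of 4 in [1678,1936]: 65.
Of those, multiples of 100: 3 (not leap unless ÷400).
Multiples of 400: 0.
Leap years = 65 − 3 + 0 = 62.

62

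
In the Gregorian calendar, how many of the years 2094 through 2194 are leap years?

Multiples of 4 in [2094,2194]: 25.
Of those, multiples of 100: 1 (not leap unless ÷400).
Multiples of 400: 0.
Leap years = 25 − 1 + 0 = 24.

24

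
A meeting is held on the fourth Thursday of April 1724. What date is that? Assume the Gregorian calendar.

April 27, 1724

April 1, 1724 is a Saturday.
The first Thursday is therefore April 6 (5 days later).
The fourth Thursday is 6 + 3×7 = April 27.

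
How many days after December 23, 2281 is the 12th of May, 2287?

Dec 23, 2281 → Dec 23, 2282: 365 days.
Dec 23, 2282 → Dec 23, 2283: 365 days.
Dec 23, 2283 → Dec 23, 2284: 366 days (Feb 29, 2284 is in that span).
Dec 23, 2284 → Dec 23, 2285: 365 days.
Dec 23, 2285 → Dec 23, 2286: 365 days.
Dec 23, 2286 → Jan 23, 2287: 31 days (December has 31).
Jan 23, 2287 → Feb 23, 2287: 31 days (January has 31).
Feb 23, 2287 → Mar 23, 2287: 28 days (February has 28).
Mar 23, 2287 → Apr 23, 2287: 31 days (March has 31).
Apr 23, 2287 → May 12, 2287: 19 days.
Total: 1966 days.

1966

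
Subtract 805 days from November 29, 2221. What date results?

−365 (one year) → Nov 29, 2220 (440 left).
−366 (one year; includes Feb 29, 2220) → Nov 29, 2219 (74 left).
−29 → Oct 31, 2219 (end of Oct, 31 days; 45 left).
−31 → Sep 30, 2219 (end of Sep, 30 days; 14 left).
−14 → Sep 16, 2219.

September 16, 2219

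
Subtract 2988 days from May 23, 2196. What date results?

−366 (one year; includes Feb 29, 2196) → May 23, 2195 (2622 left).
−365 (one year) → May 23, 2194 (2257 left).
−365 (one year) → May 23, 2193 (1892 left).
−365 (one year) → May 23, 2192 (1527 left).
−366 (one year; includes Feb 29, 2192) → May 23, 2191 (1161 left).
−365 (one year) → May 23, 2190 (796 left).
−365 (one year) → May 23, 2189 (431 left).
−365 (one year) → May 23, 2188 (66 left).
−23 → Apr 30, 2188 (end of Apr, 30 days; 43 left).
−30 → Mar 31, 2188 (end of Mar, 31 days; 13 left).
−13 → Mar 18, 2188.

March 18, 2188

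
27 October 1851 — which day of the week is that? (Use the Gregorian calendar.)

Monday

Doomsday rule: the anchor day for the 1800s is Friday. For year 51: 51÷12 = 4 r 3, and 3÷4 = 0, so 4+3+0 = 7.
Friday + 7 ≡ Friday — that's 1851's doomsday.
In October the doomsday date is Oct 10.
Oct 27 is 17 days after Oct 10; 17 mod 7 = 3, so Friday + 3 = Monday.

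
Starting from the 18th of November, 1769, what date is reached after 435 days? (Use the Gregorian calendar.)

January 27, 1771

+365 (one year) → Nov 18, 1770 (70 left).
Nov has 30 days: +13 → Dec 1, 1770 (57 left).
Dec has 31 days: +31 → Jan 1, 1771 (26 left).
+26 → Jan 27, 1771.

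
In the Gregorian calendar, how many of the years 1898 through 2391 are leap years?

Multiples of 4 in [1898,2391]: 123.
Of those, multiples of 100: 5 (not leap unless ÷400).
Multiples of 400: 1.
Leap years = 123 − 5 + 1 = 119.

119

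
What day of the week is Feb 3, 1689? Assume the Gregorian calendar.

Thursday

Doomsday rule: the anchor day for the 1600s is Tuesday. For year 89: 89÷12 = 7 r 5, and 5÷4 = 1, so 7+5+1 = 13.
Tuesday + 13 ≡ Monday — that's 1689's doomsday.
In February the doomsday date is Feb 28 (1689 is not a leap year).
Feb 3 is 25 days before Feb 28; 25 mod 7 = 4, so Monday − 4 = Thursday.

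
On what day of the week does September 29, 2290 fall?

Doomsday rule: the anchor day for the 2200s is Friday. For year 90: 90÷12 = 7 r 6, and 6÷4 = 1, so 7+6+1 = 14.
Friday + 14 ≡ Friday — that's 2290's doomsday.
In September the doomsday date is Sep 5.
Sep 29 is 24 days after Sep 5; 24 mod 7 = 3, so Friday + 3 = Monday.

Monday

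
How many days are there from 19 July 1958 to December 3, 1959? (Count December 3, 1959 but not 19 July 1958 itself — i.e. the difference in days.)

502

Jul 19, 1958 → Jul 19, 1959: 365 days.
Jul 19, 1959 → Aug 19, 1959: 31 days (July has 31).
Aug 19, 1959 → Sep 19, 1959: 31 days (August has 31).
Sep 19, 1959 → Oct 19, 1959: 30 days (September has 30).
Oct 19, 1959 → Nov 19, 1959: 31 days (October has 31).
Nov 19, 1959 → Dec 3, 1959: 14 days.
Total: 502 days.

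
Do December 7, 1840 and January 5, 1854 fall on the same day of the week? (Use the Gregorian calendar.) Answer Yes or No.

From Dec 7, 1840 to Jan 5, 1854 is 4777 days.
4777 mod 7 = 3, so they are different weekdays.
(Dec 7, 1840 is a Monday; Jan 5, 1854 is a Thursday.)

No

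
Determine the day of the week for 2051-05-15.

Doomsday rule: the anchor day for the 2000s is Tuesday. For year 51: 51÷12 = 4 r 3, and 3÷4 = 0, so 4+3+0 = 7.
Tuesday + 7 ≡ Tuesday — that's 2051's doomsday.
In May the doomsday date is May 9.
May 15 is 6 days after May 9; 6 mod 7 = 6, so Tuesday + 6 = Monday.

Monday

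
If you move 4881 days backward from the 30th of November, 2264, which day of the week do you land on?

First find the weekday of Nov 30, 2264. Doomsday rule: the anchor day for the 2200s is Friday. For year 64: 64÷12 = 5 r 4, and 4÷4 = 1, so 5+4+1 = 10.
Friday + 10 ≡ Monday — that's 2264's doomsday.
In November the doomsday date is Nov 7.
Nov 30 is 23 days after Nov 7; 23 mod 7 = 2, so Monday + 2 = Wednesday.
4881 mod 7 = 2, so 4881 days before a Wednesday is Wednesday − 2 = Monday.

Monday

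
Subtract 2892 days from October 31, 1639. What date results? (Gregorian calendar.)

November 30, 1631

−365 (one year) → Oct 31, 1638 (2527 left).
−365 (one year) → Oct 31, 1637 (2162 left).
−365 (one year) → Oct 31, 1636 (1797 left).
−366 (one year; includes Feb 29, 1636) → Oct 31, 1635 (1431 left).
−365 (one year) → Oct 31, 1634 (1066 left).
−365 (one year) → Oct 31, 1633 (701 left).
−365 (one year) → Oct 31, 1632 (336 left).
−31 → Sep 30, 1632 (end of Sep, 30 days; 305 left).
−30 → Aug 31, 1632 (end of Aug, 31 days; 275 left).
−31 → Jul 31, 1632 (end of Jul, 31 days; 244 left).
−31 → Jun 30, 1632 (end of Jun, 30 days; 213 left).
−30 → May 31, 1632 (end of May, 31 days; 183 left).
−31 → Apr 30, 1632 (end of Apr, 30 days; 152 left).
−30 → Mar 31, 1632 (end of Mar, 31 days; 122 left).
−31 → Feb 29, 1632 (end of Feb, 29 days; 91 left).
−29 → Jan 31, 1632 (end of Jan, 31 days; 62 left).
−31 → Dec 31, 1631 (end of Dec, 31 days; 31 left).
−31 → Nov 30, 1631 (end of Nov, 30 days; 0 left).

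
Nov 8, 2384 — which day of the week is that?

Thursday

Doomsday rule: the anchor day for the 2300s is Wednesday. For year 84: 84÷12 = 7 r 0, and 0÷4 = 0, so 7+0+0 = 7.
Wednesday + 7 ≡ Wednesday — that's 2384's doomsday.
In November the doomsday date is Nov 7.
Nov 8 is 1 day after Nov 7; 1 mod 7 = 1, so Wednesday + 1 = Thursday.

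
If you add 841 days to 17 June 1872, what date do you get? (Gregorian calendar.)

+365 (one year) → Jun 17, 1873 (476 left).
+365 (one year) → Jun 17, 1874 (111 left).
Jun has 30 days: +14 → Jul 1, 1874 (97 left).
Jul has 31 days: +31 → Aug 1, 1874 (66 left).
Aug has 31 days: +31 → Sep 1, 1874 (35 left).
Sep has 30 days: +30 → Oct 1, 1874 (5 left).
+5 → Oct 6, 1874.

October 6, 1874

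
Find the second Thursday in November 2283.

November 8, 2283

November 1, 2283 is a Thursday.
The first Thursday is therefore November 1 (same day).
The second Thursday is 1 + 1×7 = November 8.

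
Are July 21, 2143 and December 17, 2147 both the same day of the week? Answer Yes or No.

From Jul 21, 2143 to Dec 17, 2147 is 1610 days.
1610 mod 7 = 0, so they are the same weekday.
(Jul 21, 2143 is a Sunday; Dec 17, 2147 is a Sunday.)

Yes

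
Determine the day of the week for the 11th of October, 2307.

Friday

Doomsday rule: the anchor day for the 2300s is Wednesday. For year 07: 7÷12 = 0 r 7, and 7÷4 = 1, so 0+7+1 = 8.
Wednesday + 8 ≡ Thursday — that's 2307's doomsday.
In October the doomsday date is Oct 10.
Oct 11 is 1 day after Oct 10; 1 mod 7 = 1, so Thursday + 1 = Friday.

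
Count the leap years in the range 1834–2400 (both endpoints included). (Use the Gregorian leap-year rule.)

138

Multiples of 4 in [1834,2400]: 142.
Of those, multiples of 100: 6 (not leap unless ÷400).
Multiples of 400: 2.
Leap years = 142 − 6 + 2 = 138.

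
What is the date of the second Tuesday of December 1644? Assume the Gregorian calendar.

December 1, 1644 is a Thursday.
The first Tuesday is therefore December 6 (5 days later).
The second Tuesday is 6 + 1×7 = December 13.

December 13, 1644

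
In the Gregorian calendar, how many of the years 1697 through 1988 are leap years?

Multiples of 4 in [1697,1988]: 73.
Of those, multiples of 100: 3 (not leap unless ÷400).
Multiples of 400: 0.
Leap years = 73 − 3 + 0 = 70.

70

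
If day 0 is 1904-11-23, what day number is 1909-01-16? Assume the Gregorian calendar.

Nov 23, 1904 → Nov 23, 1905: 365 days.
Nov 23, 1905 → Nov 23, 1906: 365 days.
Nov 23, 1906 → Nov 23, 1907: 365 days.
Nov 23, 1907 → Nov 23, 1908: 366 days (Feb 29, 1908 is in that span).
Nov 23, 1908 → Dec 23, 1908: 30 days (November has 30).
Dec 23, 1908 → Jan 16, 1909: 24 days.
Total: 1515 days.

1515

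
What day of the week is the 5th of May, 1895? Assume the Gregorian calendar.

Doomsday rule: the anchor day for the 1800s is Friday. For year 95: 95÷12 = 7 r 11, and 11÷4 = 2, so 7+11+2 = 20.
Friday + 20 ≡ Thursday — that's 1895's doomsday.
In May the doomsday date is May 9.
May 5 is 4 days before May 9; 4 mod 7 = 4, so Thursday − 4 = Sunday.

Sunday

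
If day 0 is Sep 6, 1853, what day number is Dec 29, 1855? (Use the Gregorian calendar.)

Sep 6, 1853 → Sep 6, 1854: 365 days.
Sep 6, 1854 → Sep 6, 1855: 365 days.
Sep 6, 1855 → Oct 6, 1855: 30 days (September has 30).
Oct 6, 1855 → Nov 6, 1855: 31 days (October has 31).
Nov 6, 1855 → Dec 6, 1855: 30 days (November has 30).
Dec 6, 1855 → Dec 29, 1855: 23 days.
Total: 844 days.

844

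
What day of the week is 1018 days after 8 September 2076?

Friday

Sep 8, 2076 is a Tuesday.
1018 mod 7 = 3, so 1018 days after a Tuesday is Tuesday + 3 = Friday.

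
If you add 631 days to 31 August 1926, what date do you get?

+365 (one year) → Aug 31, 1927 (266 left).
Aug has 31 days: +1 → Sep 1, 1927 (265 left).
Sep has 30 days: +30 → Oct 1, 1927 (235 left).
Oct has 31 days: +31 → Nov 1, 1927 (204 left).
Nov has 30 days: +30 → Dec 1, 1927 (174 left).
Dec has 31 days: +31 → Jan 1, 1928 (143 left).
Jan has 31 days: +31 → Feb 1, 1928 (112 left).
Feb has 29 days: +29 → Mar 1, 1928 (83 left).
Mar has 31 days: +31 → Apr 1, 1928 (52 left).
Apr has 30 days: +30 → May 1, 1928 (22 left).
+22 → May 23, 1928.

May 23, 1928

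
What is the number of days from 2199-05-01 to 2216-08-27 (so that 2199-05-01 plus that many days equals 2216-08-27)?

May 1, 2199 → May 1, 2200: 365 days.
May 1, 2200 → May 1, 2201: 365 days.
May 1, 2201 → May 1, 2202: 365 days.
May 1, 2202 → May 1, 2203: 365 days.
May 1, 2203 → May 1, 2204: 366 days (Feb 29, 2204 is in that span).
May 1, 2204 → May 1, 2205: 365 days.
May 1, 2205 → May 1, 2206: 365 days.
May 1, 2206 → May 1, 2207: 365 days.
May 1, 2207 → May 1, 2208: 366 days (Feb 29, 2208 is in that span).
May 1, 2208 → May 1, 2209: 365 days.
May 1, 2209 → May 1, 2210: 365 days.
May 1, 2210 → May 1, 2211: 365 days.
May 1, 2211 → May 1, 2212: 366 days (Feb 29, 2212 is in that span).
May 1, 2212 → May 1, 2213: 365 days.
May 1, 2213 → May 1, 2214: 365 days.
May 1, 2214 → May 1, 2215: 365 days.
May 1, 2215 → May 1, 2216: 366 days (Feb 29, 2216 is in that span).
May 1, 2216 → Jun 1, 2216: 31 days (May has 31).
Jun 1, 2216 → Jul 1, 2216: 30 days (June has 30).
Jul 1, 2216 → Aug 1, 2216: 31 days (July has 31).
Aug 1, 2216 → Aug 27, 2216: 26 days.
Total: 6327 days.

6327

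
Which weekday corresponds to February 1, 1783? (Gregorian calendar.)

Saturday

Doomsday rule: the anchor day for the 1700s is Sunday. For year 83: 83÷12 = 6 r 11, and 11÷4 = 2, so 6+11+2 = 19.
Sunday + 19 ≡ Friday — that's 1783's doomsday.
In February the doomsday date is Feb 28 (1783 is not a leap year).
Feb 1 is 27 days before Feb 28; 27 mod 7 = 6, so Friday − 6 = Saturday.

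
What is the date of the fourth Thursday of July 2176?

July 1, 2176 is a Monday.
The first Thursday is therefore July 4 (3 days later).
The fourth Thursday is 4 + 3×7 = July 25.

July 25, 2176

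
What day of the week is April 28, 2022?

Thursday

Doomsday rule: the anchor day for the 2000s is Tuesday. For year 22: 22÷12 = 1 r 10, and 10÷4 = 2, so 1+10+2 = 13.
Tuesday + 13 ≡ Monday — that's 2022's doomsday.
In April the doomsday date is Apr 4.
Apr 28 is 24 days after Apr 4; 24 mod 7 = 3, so Monday + 3 = Thursday.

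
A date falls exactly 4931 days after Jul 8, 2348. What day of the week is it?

Sunday

First find the weekday of Jul 8, 2348. Doomsday rule: the anchor day for the 2300s is Wednesday. For year 48: 48÷12 = 4 r 0, and 0÷4 = 0, so 4+0+0 = 4.
Wednesday + 4 ≡ Sunday — that's 2348's doomsday.
In July the doomsday date is Jul 11.
Jul 8 is 3 days before Jul 11; 3 mod 7 = 3, so Sunday − 3 = Thursday.
4931 mod 7 = 3, so 4931 days after a Thursday is Thursday + 3 = Sunday.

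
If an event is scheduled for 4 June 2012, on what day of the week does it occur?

Monday

January 1, 2012 is a Sunday.
Jan 1, 2012 → Feb 1, 2012: 31 days (January has 31).
Feb 1, 2012 → Mar 1, 2012: 29 days (February has 29).
Mar 1, 2012 → Apr 1, 2012: 31 days (March has 31).
Apr 1, 2012 → May 1, 2012: 30 days (April has 30).
May 1, 2012 → Jun 1, 2012: 31 days (May has 31).
Jun 1, 2012 → Jun 4, 2012: 3 days.
Total: 155 days.
155 mod 7 = 1, so Sunday + 1 = Monday.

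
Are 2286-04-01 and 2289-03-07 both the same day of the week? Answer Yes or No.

Yes

From Apr 1, 2286 to Mar 7, 2289 is 1071 days.
1071 mod 7 = 0, so they are the same weekday.
(Apr 1, 2286 is a Thursday; Mar 7, 2289 is a Thursday.)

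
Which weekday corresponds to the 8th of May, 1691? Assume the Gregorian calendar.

Tuesday

Doomsday rule: the anchor day for the 1600s is Tuesday. For year 91: 91÷12 = 7 r 7, and 7÷4 = 1, so 7+7+1 = 15.
Tuesday + 15 ≡ Wednesday — that's 1691's doomsday.
In May the doomsday date is May 9.
May 8 is 1 day before May 9; 1 mod 7 = 1, so Wednesday − 1 = Tuesday.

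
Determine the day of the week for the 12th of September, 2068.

Wednesday

Doomsday rule: the anchor day for the 2000s is Tuesday. For year 68: 68÷12 = 5 r 8, and 8÷4 = 2, so 5+8+2 = 15.
Tuesday + 15 ≡ Wednesday — that's 2068's doomsday.
In September the doomsday date is Sep 5.
Sep 12 is 7 days after Sep 5; 7 mod 7 = 0, so Wednesday + 0 = Wednesday.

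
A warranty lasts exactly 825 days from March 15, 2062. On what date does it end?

June 17, 2064

+365 (one year) → Mar 15, 2063 (460 left).
+366 (one year; includes Feb 29, 2064) → Mar 15, 2064 (94 left).
Mar has 31 days: +17 → Apr 1, 2064 (77 left).
Apr has 30 days: +30 → May 1, 2064 (47 left).
May has 31 days: +31 → Jun 1, 2064 (16 left).
+16 → Jun 17, 2064.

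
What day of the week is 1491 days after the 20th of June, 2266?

Jun 20, 2266 is a Wednesday.
1491 mod 7 = 0, so 1491 days after a Wednesday is Wednesday + 0 = Wednesday.

Wednesday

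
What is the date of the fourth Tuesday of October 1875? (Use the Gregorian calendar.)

October 26, 1875

October 1, 1875 is a Friday.
The first Tuesday is therefore October 5 (4 days later).
The fourth Tuesday is 5 + 3×7 = October 26.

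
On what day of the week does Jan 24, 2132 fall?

Thursday

Doomsday rule: the anchor day for the 2100s is Sunday. For year 32: 32÷12 = 2 r 8, and 8÷4 = 2, so 2+8+2 = 12.
Sunday + 12 ≡ Friday — that's 2132's doomsday.
In January the doomsday date is Jan 4 (2132 is a leap year (divisible by 4)).
Jan 24 is 20 days after Jan 4; 20 mod 7 = 6, so Friday + 6 = Thursday.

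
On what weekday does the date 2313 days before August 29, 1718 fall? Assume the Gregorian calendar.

Friday

Aug 29, 1718 is a Monday.
2313 mod 7 = 3, so 2313 days before a Monday is Monday − 3 = Friday.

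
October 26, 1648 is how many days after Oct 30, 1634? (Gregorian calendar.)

Oct 30, 1634 → Oct 30, 1635: 365 days.
Oct 30, 1635 → Oct 30, 1636: 366 days (Feb 29, 1636 is in that span).
Oct 30, 1636 → Oct 30, 1637: 365 days.
Oct 30, 1637 → Oct 30, 1638: 365 days.
Oct 30, 1638 → Oct 30, 1639: 365 days.
Oct 30, 1639 → Oct 30, 1640: 366 days (Feb 29, 1640 is in that span).
Oct 30, 1640 → Oct 30, 1641: 365 days.
Oct 30, 1641 → Oct 30, 1642: 365 days.
Oct 30, 1642 → Oct 30, 1643: 365 days.
Oct 30, 1643 → Oct 30, 1644: 366 days (Feb 29, 1644 is in that span).
Oct 30, 1644 → Oct 30, 1645: 365 days.
Oct 30, 1645 → Oct 30, 1646: 365 days.
Oct 30, 1646 → Oct 30, 1647: 365 days.
Oct 30, 1647 → Nov 30, 1647: 31 days (October has 31).
Nov 30, 1647 → Dec 30, 1647: 30 days (November has 30).
Dec 30, 1647 → Jan 30, 1648: 31 days (December has 31).
Jan 30, 1648 → Feb 29, 1648: 30 days (January has 31).
Feb 29, 1648 → Mar 29, 1648: 29 days (February has 29).
Mar 29, 1648 → Apr 29, 1648: 31 days (March has 31).
Apr 29, 1648 → May 29, 1648: 30 days (April has 30).
May 29, 1648 → Jun 29, 1648: 31 days (May has 31).
Jun 29, 1648 → Jul 29, 1648: 30 days (June has 30).
Jul 29, 1648 → Aug 29, 1648: 31 days (July has 31).
Aug 29, 1648 → Sep 29, 1648: 31 days (August has 31).
Sep 29, 1648 → Oct 26, 1648: 27 days.
Total: 5110 days.

5110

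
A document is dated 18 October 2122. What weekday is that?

Doomsday rule: the anchor day for the 2100s is Sunday. For year 22: 22÷12 = 1 r 10, and 10÷4 = 2, so 1+10+2 = 13.
Sunday + 13 ≡ Saturday — that's 2122's doomsday.
In October the doomsday date is Oct 10.
Oct 18 is 8 days after Oct 10; 8 mod 7 = 1, so Saturday + 1 = Sunday.

Sunday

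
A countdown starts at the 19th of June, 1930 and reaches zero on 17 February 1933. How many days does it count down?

974

Jun 19, 1930 → Jun 19, 1931: 365 days.
Jun 19, 1931 → Jun 19, 1932: 366 days (Feb 29, 1932 is in that span).
Jun 19, 1932 → Jul 19, 1932: 30 days (June has 30).
Jul 19, 1932 → Aug 19, 1932: 31 days (July has 31).
Aug 19, 1932 → Sep 19, 1932: 31 days (August has 31).
Sep 19, 1932 → Oct 19, 1932: 30 days (September has 30).
Oct 19, 1932 → Nov 19, 1932: 31 days (October has 31).
Nov 19, 1932 → Dec 19, 1932: 30 days (November has 30).
Dec 19, 1932 → Jan 19, 1933: 31 days (December has 31).
Jan 19, 1933 → Feb 17, 1933: 29 days.
Total: 974 days.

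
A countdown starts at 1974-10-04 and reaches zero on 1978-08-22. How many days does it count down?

1418

Oct 4, 1974 → Oct 4, 1975: 365 days.
Oct 4, 1975 → Oct 4, 1976: 366 days (Feb 29, 1976 is in that span).
Oct 4, 1976 → Oct 4, 1977: 365 days.
Oct 4, 1977 → Nov 4, 1977: 31 days (October has 31).
Nov 4, 1977 → Dec 4, 1977: 30 days (November has 30).
Dec 4, 1977 → Jan 4, 1978: 31 days (December has 31).
Jan 4, 1978 → Feb 4, 1978: 31 days (January has 31).
Feb 4, 1978 → Mar 4, 1978: 28 days (February has 28).
Mar 4, 1978 → Apr 4, 1978: 31 days (March has 31).
Apr 4, 1978 → May 4, 1978: 30 days (April has 30).
May 4, 1978 → Jun 4, 1978: 31 days (May has 31).
Jun 4, 1978 → Jul 4, 1978: 30 days (June has 30).
Jul 4, 1978 → Aug 4, 1978: 31 days (July has 31).
Aug 4, 1978 → Aug 22, 1978: 18 days.
Total: 1418 days.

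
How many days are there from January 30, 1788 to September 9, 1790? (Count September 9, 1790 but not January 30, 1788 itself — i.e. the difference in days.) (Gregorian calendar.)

Jan 30, 1788 → Jan 30, 1789: 366 days (Feb 29, 1788 is in that span).
Jan 30, 1789 → Jan 30, 1790: 365 days.
Jan 30, 1790 → Feb 28, 1790: 29 days (January has 31).
Feb 28, 1790 → Mar 28, 1790: 28 days (February has 28).
Mar 28, 1790 → Apr 28, 1790: 31 days (March has 31).
Apr 28, 1790 → May 28, 1790: 30 days (April has 30).
May 28, 1790 → Jun 28, 1790: 31 days (May has 31).
Jun 28, 1790 → Jul 28, 1790: 30 days (June has 30).
Jul 28, 1790 → Aug 28, 1790: 31 days (July has 31).
Aug 28, 1790 → Sep 9, 1790: 12 days.
Total: 953 days.

953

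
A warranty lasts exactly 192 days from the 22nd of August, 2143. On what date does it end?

March 1, 2144

Aug has 31 days: +10 → Sep 1, 2143 (182 left).
Sep has 30 days: +30 → Oct 1, 2143 (152 left).
Oct has 31 days: +31 → Nov 1, 2143 (121 left).
Nov has 30 days: +30 → Dec 1, 2143 (91 left).
Dec has 31 days: +31 → Jan 1, 2144 (60 left).
Jan has 31 days: +31 → Feb 1, 2144 (29 left).
Feb has 29 days: +29 → Mar 1, 2144 (0 left).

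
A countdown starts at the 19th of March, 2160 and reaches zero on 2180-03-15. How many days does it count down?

7301

Mar 19, 2160 → Mar 19, 2161: 365 days.
Mar 19, 2161 → Mar 19, 2162: 365 days.
Mar 19, 2162 → Mar 19, 2163: 365 days.
Mar 19, 2163 → Mar 19, 2164: 366 days (Feb 29, 2164 is in that span).
Mar 19, 2164 → Mar 19, 2165: 365 days.
Mar 19, 2165 → Mar 19, 2166: 365 days.
Mar 19, 2166 → Mar 19, 2167: 365 days.
Mar 19, 2167 → Mar 19, 2168: 366 days (Feb 29, 2168 is in that span).
Mar 19, 2168 → Mar 19, 2169: 365 days.
Mar 19, 2169 → Mar 19, 2170: 365 days.
Mar 19, 2170 → Mar 19, 2171: 365 days.
Mar 19, 2171 → Mar 19, 2172: 366 days (Feb 29, 2172 is in that span).
Mar 19, 2172 → Mar 19, 2173: 365 days.
Mar 19, 2173 → Mar 19, 2174: 365 days.
Mar 19, 2174 → Mar 19, 2175: 365 days.
Mar 19, 2175 → Mar 19, 2176: 366 days (Feb 29, 2176 is in that span).
Mar 19, 2176 → Mar 19, 2177: 365 days.
Mar 19, 2177 → Mar 19, 2178: 365 days.
Mar 19, 2178 → Mar 19, 2179: 365 days.
Mar 19, 2179 → Apr 19, 2179: 31 days (March has 31).
Apr 19, 2179 → May 19, 2179: 30 days (April has 30).
May 19, 2179 → Jun 19, 2179: 31 days (May has 31).
Jun 19, 2179 → Jul 19, 2179: 30 days (June has 30).
Jul 19, 2179 → Aug 19, 2179: 31 days (July has 31).
Aug 19, 2179 → Sep 19, 2179: 31 days (August has 31).
Sep 19, 2179 → Oct 19, 2179: 30 days (September has 30).
Oct 19, 2179 → Nov 19, 2179: 31 days (October has 31).
Nov 19, 2179 → Dec 19, 2179: 30 days (November has 30).
Dec 19, 2179 → Jan 19, 2180: 31 days (December has 31).
Jan 19, 2180 → Feb 19, 2180: 31 days (January has 31).
Feb 19, 2180 → Mar 15, 2180: 25 days.
Total: 7301 days.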